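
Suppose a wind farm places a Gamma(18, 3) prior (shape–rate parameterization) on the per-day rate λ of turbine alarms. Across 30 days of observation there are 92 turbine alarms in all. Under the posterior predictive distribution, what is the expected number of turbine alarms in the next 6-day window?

20

Total count 92 over total exposure 30 days.
Gamma(α, β) with Poisson data over total exposure Σt gives posterior Gamma(α+Σx, β+Σt) = Gamma(110, 33).
Predictive mean over a 6-day window = T·E[λ|data] = 6·110/33 = 20.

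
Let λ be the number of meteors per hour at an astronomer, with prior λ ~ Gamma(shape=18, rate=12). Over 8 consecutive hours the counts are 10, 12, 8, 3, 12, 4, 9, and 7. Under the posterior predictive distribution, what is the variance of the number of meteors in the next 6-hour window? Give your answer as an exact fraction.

3237/100

Total count: 10 + 12 + 8 + 3 + 12 + 4 + 9 + 7 = 65.
Total exposure: 8 hours.
Conjugate update: add total count to the shape and total exposure to the rate, giving Gamma(83, 20).
The posterior predictive for a window of length T is Negative Binomial with variance T·α'·(β'+T)/β'² = 6·83·26/400 = 3237/100.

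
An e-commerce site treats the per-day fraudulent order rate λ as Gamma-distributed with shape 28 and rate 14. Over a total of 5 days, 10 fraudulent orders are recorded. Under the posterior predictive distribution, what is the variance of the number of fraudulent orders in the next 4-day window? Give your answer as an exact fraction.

Total count 10 over total exposure 5 days.
By Gamma–Poisson conjugacy, the posterior is Gamma(α + Σx, β + Σt) = Gamma(28 + 10, 14 + 5) = Gamma(38, 19).
The posterior predictive for a window of length T is Negative Binomial with variance T·α'·(β'+T)/β'² = 4·38·23/361 = 184/19.

184/19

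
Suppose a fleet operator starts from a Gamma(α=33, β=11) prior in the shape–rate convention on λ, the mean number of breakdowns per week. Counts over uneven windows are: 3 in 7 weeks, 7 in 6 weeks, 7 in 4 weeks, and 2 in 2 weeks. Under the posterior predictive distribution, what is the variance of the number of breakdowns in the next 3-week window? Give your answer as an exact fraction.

143/25

Total count: 3 + 7 + 7 + 2 = 19.
Total exposure: 7 + 6 + 4 + 2 = 19 weeks.
Posterior: α' = 33 + 19 = 52, β' = 11 + 19 = 30.
The posterior predictive for a window of length T is Negative Binomial with variance T·α'·(β'+T)/β'² = 3·52·33/900 = 143/25.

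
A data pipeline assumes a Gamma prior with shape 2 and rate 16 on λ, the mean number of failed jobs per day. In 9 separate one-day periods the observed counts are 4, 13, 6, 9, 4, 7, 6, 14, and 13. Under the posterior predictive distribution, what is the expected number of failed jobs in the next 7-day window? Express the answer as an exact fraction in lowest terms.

Total count: 4 + 13 + 6 + 9 + 4 + 7 + 6 + 14 + 13 = 76.
Total exposure: 9 days.
By Gamma–Poisson conjugacy, the posterior is Gamma(α + Σx, β + Σt) = Gamma(2 + 76, 16 + 9) = Gamma(78, 25).
Predictive mean over a 7-day window = T·E[λ|data] = 7·78/25 = 546/25.

546/25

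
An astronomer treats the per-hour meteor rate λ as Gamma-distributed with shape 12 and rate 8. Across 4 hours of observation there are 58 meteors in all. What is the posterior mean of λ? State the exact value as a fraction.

Total count 58 over total exposure 4 hours.
Conjugate update: add total count to the shape and total exposure to the rate, giving Gamma(70, 12).
Posterior mean = α'/β' = 70/12 = 35/6.

35/6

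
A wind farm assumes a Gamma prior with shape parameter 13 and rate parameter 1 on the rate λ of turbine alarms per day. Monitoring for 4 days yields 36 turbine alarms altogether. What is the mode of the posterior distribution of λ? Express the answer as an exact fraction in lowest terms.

Total count 36 over total exposure 4 days.
By Gamma–Poisson conjugacy, the posterior is Gamma(α + Σx, β + Σt) = Gamma(13 + 36, 1 + 4) = Gamma(49, 5).
Posterior mode = (α'−1)/β' = 48/5.

48/5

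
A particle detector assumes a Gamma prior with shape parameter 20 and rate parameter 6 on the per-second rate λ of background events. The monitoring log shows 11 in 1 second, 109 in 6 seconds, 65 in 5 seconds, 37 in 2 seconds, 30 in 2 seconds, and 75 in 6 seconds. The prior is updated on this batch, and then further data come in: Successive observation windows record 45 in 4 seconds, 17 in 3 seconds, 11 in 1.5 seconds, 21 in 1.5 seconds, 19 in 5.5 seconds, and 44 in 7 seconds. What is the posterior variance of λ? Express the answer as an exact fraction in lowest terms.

Total count: 11 + 109 + 65 + 37 + 30 + 75 = 327.
Total exposure: 1 + 6 + 5 + 2 + 2 + 6 = 22 seconds.
After the first batch: Gamma(20 + 327, 6 + 22) = Gamma(347, 28).
Total count: 45 + 17 + 11 + 21 + 19 + 44 = 157.
Total exposure: 4 + 3 + 1.5 + 1.5 + 5.5 + 7 = 22.5 seconds.
After the second batch: Gamma(347 + 157, 28 + 22.5) = Gamma(504, 101/2).
Posterior variance = α'/β'² = 504/(10201/4) = 2016/10201.

2016/10201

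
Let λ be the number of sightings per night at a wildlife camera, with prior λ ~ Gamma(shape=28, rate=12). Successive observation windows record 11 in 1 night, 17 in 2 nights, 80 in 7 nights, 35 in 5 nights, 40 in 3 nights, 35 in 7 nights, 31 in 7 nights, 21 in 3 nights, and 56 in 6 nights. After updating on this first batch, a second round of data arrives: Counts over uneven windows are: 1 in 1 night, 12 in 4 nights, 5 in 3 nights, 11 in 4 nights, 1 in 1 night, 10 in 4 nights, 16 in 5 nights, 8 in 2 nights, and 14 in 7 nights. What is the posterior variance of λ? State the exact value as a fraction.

Total count: 11 + 17 + 80 + 35 + 40 + 35 + 31 + 21 + 56 = 326.
Total exposure: 1 + 2 + 7 + 5 + 3 + 7 + 7 + 3 + 6 = 41 nights.
After the first batch: Gamma(28 + 326, 12 + 41) = Gamma(354, 53).
Total count: 1 + 12 + 5 + 11 + 1 + 10 + 16 + 8 + 14 = 78.
Total exposure: 1 + 4 + 3 + 4 + 1 + 4 + 5 + 2 + 7 = 31 nights.
After the second batch: Gamma(354 + 78, 53 + 31) = Gamma(432, 84).
Posterior variance = α'/β'² = 432/7056 = 3/49.

3/49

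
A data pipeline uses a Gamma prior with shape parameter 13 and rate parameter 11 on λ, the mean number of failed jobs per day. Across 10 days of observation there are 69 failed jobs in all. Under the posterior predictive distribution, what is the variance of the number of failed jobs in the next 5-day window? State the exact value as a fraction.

10660/441

Total count 69 over total exposure 10 days.
Conjugate update: add total count to the shape and total exposure to the rate, giving Gamma(82, 21).
The posterior predictive for a window of length T is Negative Binomial with variance T·α'·(β'+T)/β'² = 5·82·26/441 = 10660/441.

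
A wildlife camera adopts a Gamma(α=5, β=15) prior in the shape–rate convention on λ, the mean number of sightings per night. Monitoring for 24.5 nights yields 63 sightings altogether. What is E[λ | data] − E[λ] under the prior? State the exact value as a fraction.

329/237

Total count 63 over total exposure 24.5 nights.
By Gamma–Poisson conjugacy, the posterior is Gamma(α + Σx, β + Σt) = Gamma(5 + 63, 15 + 24.5) = Gamma(68, 79/2).
Posterior mean = 68/(79/2) = 136/79; prior mean = 5/15 = 1/3. Difference = 136/79 − 1/3 = 329/237.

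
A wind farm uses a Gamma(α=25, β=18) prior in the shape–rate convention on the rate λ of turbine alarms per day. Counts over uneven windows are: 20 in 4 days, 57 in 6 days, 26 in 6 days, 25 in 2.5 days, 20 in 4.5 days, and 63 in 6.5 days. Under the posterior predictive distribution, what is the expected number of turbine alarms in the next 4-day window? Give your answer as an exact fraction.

1888/95

Total count: 20 + 57 + 26 + 25 + 20 + 63 = 211.
Total exposure: 4 + 6 + 6 + 2.5 + 4.5 + 6.5 = 29.5 days.
Posterior: α' = 25 + 211 = 236, β' = 18 + 29.5 = 95/2.
Predictive mean over a 4-day window = T·E[λ|data] = 4·236/(95/2) = 1888/95.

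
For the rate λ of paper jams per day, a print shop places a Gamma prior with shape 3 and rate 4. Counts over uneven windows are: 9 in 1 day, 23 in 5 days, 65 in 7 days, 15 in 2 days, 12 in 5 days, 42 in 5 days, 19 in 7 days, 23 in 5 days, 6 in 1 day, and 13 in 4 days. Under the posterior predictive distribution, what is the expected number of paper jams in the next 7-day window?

Total count: 9 + 23 + 65 + 15 + 12 + 42 + 19 + 23 + 6 + 13 = 227.
Total exposure: 1 + 5 + 7 + 2 + 5 + 5 + 7 + 5 + 1 + 4 = 42 days.
By Gamma–Poisson conjugacy, the posterior is Gamma(α + Σx, β + Σt) = Gamma(3 + 227, 4 + 42) = Gamma(230, 46).
Predictive mean over a 7-day window = T·E[λ|data] = 7·230/46 = 35.

35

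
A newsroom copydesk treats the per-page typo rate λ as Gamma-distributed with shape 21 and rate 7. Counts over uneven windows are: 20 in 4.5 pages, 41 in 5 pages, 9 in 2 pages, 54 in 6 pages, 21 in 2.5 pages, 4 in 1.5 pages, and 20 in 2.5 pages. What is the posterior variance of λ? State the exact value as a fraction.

190/961

Total count: 20 + 41 + 9 + 54 + 21 + 4 + 20 = 169.
Total exposure: 4.5 + 5 + 2 + 6 + 2.5 + 1.5 + 2.5 = 24 pages.
The Gamma prior is conjugate for the Poisson rate, so λ | data ~ Gamma(21+169, 7+24) = Gamma(190, 31).
Posterior variance = α'/β'² = 190/961.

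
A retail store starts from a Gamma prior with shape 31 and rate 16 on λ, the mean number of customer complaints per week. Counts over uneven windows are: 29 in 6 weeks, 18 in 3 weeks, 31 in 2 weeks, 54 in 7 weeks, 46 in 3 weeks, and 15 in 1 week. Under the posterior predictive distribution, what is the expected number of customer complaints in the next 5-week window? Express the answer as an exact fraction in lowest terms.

560/19

Total count: 29 + 18 + 31 + 54 + 46 + 15 = 193.
Total exposure: 6 + 3 + 2 + 7 + 3 + 1 = 22 weeks.
Conjugate update: add total count to the shape and total exposure to the rate, giving Gamma(224, 38).
Predictive mean over a 5-week window = T·E[λ|data] = 5·224/38 = 560/19.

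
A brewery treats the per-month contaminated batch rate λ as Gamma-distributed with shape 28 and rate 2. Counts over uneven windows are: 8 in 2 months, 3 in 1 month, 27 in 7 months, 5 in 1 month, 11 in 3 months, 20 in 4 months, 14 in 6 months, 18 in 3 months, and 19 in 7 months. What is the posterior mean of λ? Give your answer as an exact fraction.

17/4

Total count: 8 + 3 + 27 + 5 + 11 + 20 + 14 + 18 + 19 = 125.
Total exposure: 2 + 1 + 7 + 1 + 3 + 4 + 6 + 3 + 7 = 34 months.
Conjugate update: add total count to the shape and total exposure to the rate, giving Gamma(153, 36).
Posterior mean = α'/β' = 153/36 = 17/4.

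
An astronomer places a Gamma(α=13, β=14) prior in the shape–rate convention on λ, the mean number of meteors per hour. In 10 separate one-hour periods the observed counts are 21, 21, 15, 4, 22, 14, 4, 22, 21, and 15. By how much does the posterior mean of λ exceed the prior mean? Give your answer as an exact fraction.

131/21

Total count: 21 + 21 + 15 + 4 + 22 + 14 + 4 + 22 + 21 + 15 = 159.
Total exposure: 10 hours.
Gamma(α, β) with Poisson data over total exposure Σt gives posterior Gamma(α+Σx, β+Σt) = Gamma(172, 24).
Posterior mean = 172/24 = 43/6; prior mean = 13/14 = 13/14. Difference = 43/6 − 13/14 = 131/21.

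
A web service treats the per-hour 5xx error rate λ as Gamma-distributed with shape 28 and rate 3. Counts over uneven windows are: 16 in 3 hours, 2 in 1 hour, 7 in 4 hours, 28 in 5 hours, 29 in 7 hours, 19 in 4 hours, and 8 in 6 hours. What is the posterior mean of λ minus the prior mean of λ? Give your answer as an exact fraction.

-57/11

Total count: 16 + 2 + 7 + 28 + 29 + 19 + 8 = 109.
Total exposure: 3 + 1 + 4 + 5 + 7 + 4 + 6 = 30 hours.
Posterior: α' = 28 + 109 = 137, β' = 3 + 30 = 33.
Posterior mean = 137/33 = 137/33; prior mean = 28/3 = 28/3. Difference = 137/33 − 28/3 = -57/11.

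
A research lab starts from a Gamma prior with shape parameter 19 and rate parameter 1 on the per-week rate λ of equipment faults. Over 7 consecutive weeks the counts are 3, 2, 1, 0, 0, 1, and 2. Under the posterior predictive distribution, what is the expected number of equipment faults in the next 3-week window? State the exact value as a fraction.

Total count: 3 + 2 + 1 + 0 + 0 + 1 + 2 = 9.
Total exposure: 7 weeks.
The Gamma prior is conjugate for the Poisson rate, so λ | data ~ Gamma(19+9, 1+7) = Gamma(28, 8).
Predictive mean over a 3-week window = T·E[λ|data] = 3·28/8 = 21/2.

21/2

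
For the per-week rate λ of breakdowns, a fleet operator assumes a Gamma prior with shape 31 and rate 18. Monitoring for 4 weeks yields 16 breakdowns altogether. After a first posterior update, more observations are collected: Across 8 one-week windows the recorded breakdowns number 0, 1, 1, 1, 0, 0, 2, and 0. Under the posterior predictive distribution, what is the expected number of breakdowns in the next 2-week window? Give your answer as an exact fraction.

52/15

Total count 16 over total exposure 4 weeks.
After the first batch: Gamma(31 + 16, 18 + 4) = Gamma(47, 22).
Total count: 0 + 1 + 1 + 1 + 0 + 0 + 2 + 0 = 5.
Total exposure: 8 weeks.
After the second batch: Gamma(47 + 5, 22 + 8) = Gamma(52, 30).
Predictive mean over a 2-week window = T·E[λ|data] = 2·52/30 = 52/15.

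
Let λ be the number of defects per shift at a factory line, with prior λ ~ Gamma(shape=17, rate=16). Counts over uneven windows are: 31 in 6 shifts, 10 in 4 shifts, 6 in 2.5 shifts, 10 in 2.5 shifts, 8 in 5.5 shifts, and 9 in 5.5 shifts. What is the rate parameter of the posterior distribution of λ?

42

Total count: 31 + 10 + 6 + 10 + 8 + 9 = 74.
Total exposure: 6 + 4 + 2.5 + 2.5 + 5.5 + 5.5 = 26 shifts.
Posterior: α' = 17 + 74 = 91, β' = 16 + 26 = 42.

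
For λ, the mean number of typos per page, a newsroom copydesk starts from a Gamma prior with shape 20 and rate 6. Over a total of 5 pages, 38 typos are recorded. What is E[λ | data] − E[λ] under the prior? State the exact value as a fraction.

64/33

Total count 38 over total exposure 5 pages.
Posterior: α' = 20 + 38 = 58, β' = 6 + 5 = 11.
Posterior mean = 58/11 = 58/11; prior mean = 20/6 = 10/3. Difference = 58/11 − 10/3 = 64/33.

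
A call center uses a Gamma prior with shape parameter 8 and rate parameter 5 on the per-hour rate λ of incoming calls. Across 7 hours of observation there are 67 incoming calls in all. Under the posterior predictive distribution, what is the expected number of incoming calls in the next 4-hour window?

Total count 67 over total exposure 7 hours.
Gamma(α, β) with Poisson data over total exposure Σt gives posterior Gamma(α+Σx, β+Σt) = Gamma(75, 12).
Predictive mean over a 4-hour window = T·E[λ|data] = 4·75/12 = 25.

25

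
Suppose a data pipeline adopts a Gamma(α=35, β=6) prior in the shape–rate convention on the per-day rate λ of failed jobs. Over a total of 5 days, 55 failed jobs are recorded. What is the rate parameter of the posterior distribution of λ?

11

Total count 55 over total exposure 5 days.
The Gamma prior is conjugate for the Poisson rate, so λ | data ~ Gamma(35+55, 6+5) = Gamma(90, 11).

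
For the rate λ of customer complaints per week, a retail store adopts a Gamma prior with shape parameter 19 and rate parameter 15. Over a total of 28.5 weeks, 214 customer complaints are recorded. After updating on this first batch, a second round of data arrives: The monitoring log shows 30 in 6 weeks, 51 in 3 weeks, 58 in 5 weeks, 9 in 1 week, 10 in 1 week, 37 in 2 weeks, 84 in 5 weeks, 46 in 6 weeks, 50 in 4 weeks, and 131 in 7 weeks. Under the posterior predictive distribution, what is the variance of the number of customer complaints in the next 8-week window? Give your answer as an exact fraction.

2163792/27889

Total count 214 over total exposure 28.5 weeks.
After the first batch: Gamma(19 + 214, 15 + 28.5) = Gamma(233, 87/2).
Total count: 30 + 51 + 58 + 9 + 10 + 37 + 84 + 46 + 50 + 131 = 506.
Total exposure: 6 + 3 + 5 + 1 + 1 + 2 + 5 + 6 + 4 + 7 = 40 weeks.
After the second batch: Gamma(233 + 506, 87/2 + 40) = Gamma(739, 167/2).
The posterior predictive for a window of length T is Negative Binomial with variance T·α'·(β'+T)/β'² = 8·739·(183/2)/(27889/4) = 2163792/27889.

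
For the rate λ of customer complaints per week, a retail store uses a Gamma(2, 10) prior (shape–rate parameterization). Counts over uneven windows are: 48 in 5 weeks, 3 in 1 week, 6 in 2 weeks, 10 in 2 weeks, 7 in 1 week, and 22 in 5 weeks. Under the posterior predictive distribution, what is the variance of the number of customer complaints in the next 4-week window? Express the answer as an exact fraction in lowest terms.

2940/169

Total count: 48 + 3 + 6 + 10 + 7 + 22 = 96.
Total exposure: 5 + 1 + 2 + 2 + 1 + 5 = 16 weeks.
The Gamma prior is conjugate for the Poisson rate, so λ | data ~ Gamma(2+96, 10+16) = Gamma(98, 26).
The posterior predictive for a window of length T is Negative Binomial with variance T·α'·(β'+T)/β'² = 4·98·30/676 = 2940/169.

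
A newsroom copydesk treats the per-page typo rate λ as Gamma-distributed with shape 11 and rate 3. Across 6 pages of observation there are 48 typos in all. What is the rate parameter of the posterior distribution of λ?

9

Total count 48 over total exposure 6 pages.
By Gamma–Poisson conjugacy, the posterior is Gamma(α + Σx, β + Σt) = Gamma(11 + 48, 3 + 6) = Gamma(59, 9).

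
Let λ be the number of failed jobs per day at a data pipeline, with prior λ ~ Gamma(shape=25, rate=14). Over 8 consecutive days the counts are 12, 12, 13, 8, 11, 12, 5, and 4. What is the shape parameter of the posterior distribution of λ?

102

Total count: 12 + 12 + 13 + 8 + 11 + 12 + 5 + 4 = 77.
Total exposure: 8 days.
Conjugate update: add total count to the shape and total exposure to the rate, giving Gamma(102, 22).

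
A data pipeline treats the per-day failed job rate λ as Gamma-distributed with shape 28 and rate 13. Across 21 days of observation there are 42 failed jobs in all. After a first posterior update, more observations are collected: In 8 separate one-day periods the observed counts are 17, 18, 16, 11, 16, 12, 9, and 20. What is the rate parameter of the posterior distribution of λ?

42

Total count 42 over total exposure 21 days.
After the first batch: Gamma(28 + 42, 13 + 21) = Gamma(70, 34).
Total count: 17 + 18 + 16 + 11 + 16 + 12 + 9 + 20 = 119.
Total exposure: 8 days.
After the second batch: Gamma(70 + 119, 34 + 8) = Gamma(189, 42).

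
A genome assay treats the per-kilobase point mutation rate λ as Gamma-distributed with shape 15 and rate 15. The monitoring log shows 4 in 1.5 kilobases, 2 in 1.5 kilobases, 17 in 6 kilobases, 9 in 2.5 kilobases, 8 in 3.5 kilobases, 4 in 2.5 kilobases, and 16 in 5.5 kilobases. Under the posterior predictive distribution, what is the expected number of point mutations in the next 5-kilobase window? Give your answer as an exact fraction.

Total count: 4 + 2 + 17 + 9 + 8 + 4 + 16 = 60.
Total exposure: 1.5 + 1.5 + 6 + 2.5 + 3.5 + 2.5 + 5.5 = 23 kilobases.
The Gamma prior is conjugate for the Poisson rate, so λ | data ~ Gamma(15+60, 15+23) = Gamma(75, 38).
Predictive mean over a 5-kilobase window = T·E[λ|data] = 5·75/38 = 375/38.

375/38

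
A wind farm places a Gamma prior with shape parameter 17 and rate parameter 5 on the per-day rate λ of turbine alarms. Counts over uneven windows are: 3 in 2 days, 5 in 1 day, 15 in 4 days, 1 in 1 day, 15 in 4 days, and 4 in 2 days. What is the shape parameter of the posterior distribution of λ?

Total count: 3 + 5 + 15 + 1 + 15 + 4 = 43.
Total exposure: 2 + 1 + 4 + 1 + 4 + 2 = 14 days.
The Gamma prior is conjugate for the Poisson rate, so λ | data ~ Gamma(17+43, 5+14) = Gamma(60, 19).

60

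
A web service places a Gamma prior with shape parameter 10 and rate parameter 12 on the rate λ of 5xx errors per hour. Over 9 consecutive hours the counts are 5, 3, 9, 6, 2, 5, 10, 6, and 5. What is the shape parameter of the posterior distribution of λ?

Total count: 5 + 3 + 9 + 6 + 2 + 5 + 10 + 6 + 5 = 51.
Total exposure: 9 hours.
The Gamma prior is conjugate for the Poisson rate, so λ | data ~ Gamma(10+51, 12+9) = Gamma(61, 21).

61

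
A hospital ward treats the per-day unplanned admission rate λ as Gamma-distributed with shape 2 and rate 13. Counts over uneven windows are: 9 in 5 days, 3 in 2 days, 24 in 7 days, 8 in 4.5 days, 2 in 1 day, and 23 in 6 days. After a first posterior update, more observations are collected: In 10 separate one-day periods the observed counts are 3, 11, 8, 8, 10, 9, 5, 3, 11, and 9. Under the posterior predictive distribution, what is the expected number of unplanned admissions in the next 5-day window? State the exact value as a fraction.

1480/97

Total count: 9 + 3 + 24 + 8 + 2 + 23 = 69.
Total exposure: 5 + 2 + 7 + 4.5 + 1 + 6 = 25.5 days.
After the first batch: Gamma(2 + 69, 13 + 25.5) = Gamma(71, 77/2).
Total count: 3 + 11 + 8 + 8 + 10 + 9 + 5 + 3 + 11 + 9 = 77.
Total exposure: 10 days.
After the second batch: Gamma(71 + 77, 77/2 + 10) = Gamma(148, 97/2).
Predictive mean over a 5-day window = T·E[λ|data] = 5·148/(97/2) = 1480/97.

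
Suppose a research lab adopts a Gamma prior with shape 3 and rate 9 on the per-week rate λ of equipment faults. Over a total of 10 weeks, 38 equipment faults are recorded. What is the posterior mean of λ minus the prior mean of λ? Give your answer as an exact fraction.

104/57

Total count 38 over total exposure 10 weeks.
The Gamma prior is conjugate for the Poisson rate, so λ | data ~ Gamma(3+38, 9+10) = Gamma(41, 19).
Posterior mean = 41/19 = 41/19; prior mean = 3/9 = 1/3. Difference = 41/19 − 1/3 = 104/57.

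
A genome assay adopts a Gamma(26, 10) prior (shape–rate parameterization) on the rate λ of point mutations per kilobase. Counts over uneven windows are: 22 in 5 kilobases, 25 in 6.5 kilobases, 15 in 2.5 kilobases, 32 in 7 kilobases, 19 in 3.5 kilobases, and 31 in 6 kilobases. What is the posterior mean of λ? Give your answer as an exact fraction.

Total count: 22 + 25 + 15 + 32 + 19 + 31 = 144.
Total exposure: 5 + 6.5 + 2.5 + 7 + 3.5 + 6 = 30.5 kilobases.
Posterior: α' = 26 + 144 = 170, β' = 10 + 30.5 = 81/2.
Posterior mean = α'/β' = 170/(81/2) = 340/81.

340/81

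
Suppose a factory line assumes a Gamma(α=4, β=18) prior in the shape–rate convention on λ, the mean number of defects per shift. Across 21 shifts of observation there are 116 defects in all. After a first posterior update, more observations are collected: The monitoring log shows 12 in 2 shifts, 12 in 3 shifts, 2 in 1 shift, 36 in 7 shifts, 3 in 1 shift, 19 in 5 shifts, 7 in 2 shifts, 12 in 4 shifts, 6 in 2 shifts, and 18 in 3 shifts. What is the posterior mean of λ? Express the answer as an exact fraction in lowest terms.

Total count 116 over total exposure 21 shifts.
After the first batch: Gamma(4 + 116, 18 + 21) = Gamma(120, 39).
Total count: 12 + 12 + 2 + 36 + 3 + 19 + 7 + 12 + 6 + 18 = 127.
Total exposure: 2 + 3 + 1 + 7 + 1 + 5 + 2 + 4 + 2 + 3 = 30 shifts.
After the second batch: Gamma(120 + 127, 39 + 30) = Gamma(247, 69).
Posterior mean = α'/β' = 247/69.

247/69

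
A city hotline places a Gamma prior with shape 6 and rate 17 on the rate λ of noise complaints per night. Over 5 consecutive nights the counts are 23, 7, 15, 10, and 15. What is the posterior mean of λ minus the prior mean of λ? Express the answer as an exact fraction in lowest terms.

Total count: 23 + 7 + 15 + 10 + 15 = 70.
Total exposure: 5 nights.
Gamma(α, β) with Poisson data over total exposure Σt gives posterior Gamma(α+Σx, β+Σt) = Gamma(76, 22).
Posterior mean = 76/22 = 38/11; prior mean = 6/17 = 6/17. Difference = 38/11 − 6/17 = 580/187.

580/187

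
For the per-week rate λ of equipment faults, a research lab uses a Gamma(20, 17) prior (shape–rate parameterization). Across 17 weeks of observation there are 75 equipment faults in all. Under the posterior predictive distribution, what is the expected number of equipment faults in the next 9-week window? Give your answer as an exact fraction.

855/34

Total count 75 over total exposure 17 weeks.
Gamma(α, β) with Poisson data over total exposure Σt gives posterior Gamma(α+Σx, β+Σt) = Gamma(95, 34).
Predictive mean over a 9-week window = T·E[λ|data] = 9·95/34 = 855/34.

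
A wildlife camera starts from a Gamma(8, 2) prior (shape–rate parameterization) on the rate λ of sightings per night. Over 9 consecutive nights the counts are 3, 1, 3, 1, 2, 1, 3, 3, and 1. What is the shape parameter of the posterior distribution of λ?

26

Total count: 3 + 1 + 3 + 1 + 2 + 1 + 3 + 3 + 1 = 18.
Total exposure: 9 nights.
By Gamma–Poisson conjugacy, the posterior is Gamma(α + Σx, β + Σt) = Gamma(8 + 18, 2 + 9) = Gamma(26, 11).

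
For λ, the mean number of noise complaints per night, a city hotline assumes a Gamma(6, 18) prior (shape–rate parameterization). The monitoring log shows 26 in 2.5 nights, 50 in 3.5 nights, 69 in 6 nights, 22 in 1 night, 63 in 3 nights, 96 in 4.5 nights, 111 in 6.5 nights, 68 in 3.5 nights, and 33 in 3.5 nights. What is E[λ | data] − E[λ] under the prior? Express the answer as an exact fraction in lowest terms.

395/39

Total count: 26 + 50 + 69 + 22 + 63 + 96 + 111 + 68 + 33 = 538.
Total exposure: 2.5 + 3.5 + 6 + 1 + 3 + 4.5 + 6.5 + 3.5 + 3.5 = 34 nights.
The Gamma prior is conjugate for the Poisson rate, so λ | data ~ Gamma(6+538, 18+34) = Gamma(544, 52).
Posterior mean = 544/52 = 136/13; prior mean = 6/18 = 1/3. Difference = 136/13 − 1/3 = 395/39.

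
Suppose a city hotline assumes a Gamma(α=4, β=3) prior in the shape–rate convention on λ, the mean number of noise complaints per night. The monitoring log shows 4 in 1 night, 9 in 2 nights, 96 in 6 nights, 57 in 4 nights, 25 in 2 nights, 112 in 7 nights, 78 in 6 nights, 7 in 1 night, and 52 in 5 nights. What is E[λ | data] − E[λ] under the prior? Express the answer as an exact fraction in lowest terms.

32/3

Total count: 4 + 9 + 96 + 57 + 25 + 112 + 78 + 7 + 52 = 440.
Total exposure: 1 + 2 + 6 + 4 + 2 + 7 + 6 + 1 + 5 = 34 nights.
The Gamma prior is conjugate for the Poisson rate, so λ | data ~ Gamma(4+440, 3+34) = Gamma(444, 37).
Posterior mean = 444/37 = 12; prior mean = 4/3 = 4/3. Difference = 12 − 4/3 = 32/3.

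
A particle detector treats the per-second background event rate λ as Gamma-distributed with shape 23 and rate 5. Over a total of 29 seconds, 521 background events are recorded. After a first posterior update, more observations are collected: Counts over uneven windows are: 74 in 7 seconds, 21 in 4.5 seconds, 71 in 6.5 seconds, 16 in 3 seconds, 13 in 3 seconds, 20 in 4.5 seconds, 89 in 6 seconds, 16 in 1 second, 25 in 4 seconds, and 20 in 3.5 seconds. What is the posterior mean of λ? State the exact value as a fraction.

909/77

Total count 521 over total exposure 29 seconds.
After the first batch: Gamma(23 + 521, 5 + 29) = Gamma(544, 34).
Total count: 74 + 21 + 71 + 16 + 13 + 20 + 89 + 16 + 25 + 20 = 365.
Total exposure: 7 + 4.5 + 6.5 + 3 + 3 + 4.5 + 6 + 1 + 4 + 3.5 = 43 seconds.
After the second batch: Gamma(544 + 365, 34 + 43) = Gamma(909, 77).
Posterior mean = α'/β' = 909/77.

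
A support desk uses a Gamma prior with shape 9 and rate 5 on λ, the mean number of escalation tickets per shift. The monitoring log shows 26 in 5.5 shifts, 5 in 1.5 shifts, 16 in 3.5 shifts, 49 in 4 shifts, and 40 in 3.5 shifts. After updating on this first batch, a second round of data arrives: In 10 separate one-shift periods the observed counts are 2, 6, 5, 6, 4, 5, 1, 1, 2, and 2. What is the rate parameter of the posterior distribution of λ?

33

Total count: 26 + 5 + 16 + 49 + 40 = 136.
Total exposure: 5.5 + 1.5 + 3.5 + 4 + 3.5 = 18 shifts.
After the first batch: Gamma(9 + 136, 5 + 18) = Gamma(145, 23).
Total count: 2 + 6 + 5 + 6 + 4 + 5 + 1 + 1 + 2 + 2 = 34.
Total exposure: 10 shifts.
After the second batch: Gamma(145 + 34, 23 + 10) = Gamma(179, 33).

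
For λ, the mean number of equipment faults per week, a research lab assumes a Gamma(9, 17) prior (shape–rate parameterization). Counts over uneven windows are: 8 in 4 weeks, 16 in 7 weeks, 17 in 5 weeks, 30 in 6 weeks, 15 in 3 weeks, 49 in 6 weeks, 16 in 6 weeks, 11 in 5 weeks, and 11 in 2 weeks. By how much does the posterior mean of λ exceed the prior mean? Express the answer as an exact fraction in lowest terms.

Total count: 8 + 16 + 17 + 30 + 15 + 49 + 16 + 11 + 11 = 173.
Total exposure: 4 + 7 + 5 + 6 + 3 + 6 + 6 + 5 + 2 = 44 weeks.
Conjugate update: add total count to the shape and total exposure to the rate, giving Gamma(182, 61).
Posterior mean = 182/61 = 182/61; prior mean = 9/17 = 9/17. Difference = 182/61 − 9/17 = 2545/1037.

2545/1037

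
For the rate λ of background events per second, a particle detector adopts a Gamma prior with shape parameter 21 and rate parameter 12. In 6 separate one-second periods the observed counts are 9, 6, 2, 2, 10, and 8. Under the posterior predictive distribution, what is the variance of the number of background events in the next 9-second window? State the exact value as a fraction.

87/2

Total count: 9 + 6 + 2 + 2 + 10 + 8 = 37.
Total exposure: 6 seconds.
Posterior: α' = 21 + 37 = 58, β' = 12 + 6 = 18.
The posterior predictive for a window of length T is Negative Binomial with variance T·α'·(β'+T)/β'² = 9·58·27/324 = 87/2.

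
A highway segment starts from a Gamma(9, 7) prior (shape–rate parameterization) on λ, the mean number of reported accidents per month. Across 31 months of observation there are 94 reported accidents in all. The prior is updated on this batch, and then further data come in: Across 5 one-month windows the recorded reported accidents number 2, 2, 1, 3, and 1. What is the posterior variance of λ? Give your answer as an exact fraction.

112/1849

Total count 94 over total exposure 31 months.
After the first batch: Gamma(9 + 94, 7 + 31) = Gamma(103, 38).
Total count: 2 + 2 + 1 + 3 + 1 = 9.
Total exposure: 5 months.
After the second batch: Gamma(103 + 9, 38 + 5) = Gamma(112, 43).
Posterior variance = α'/β'² = 112/1849.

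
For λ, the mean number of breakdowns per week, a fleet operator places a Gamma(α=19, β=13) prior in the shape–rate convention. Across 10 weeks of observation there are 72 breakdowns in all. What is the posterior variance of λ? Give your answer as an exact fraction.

Total count 72 over total exposure 10 weeks.
By Gamma–Poisson conjugacy, the posterior is Gamma(α + Σx, β + Σt) = Gamma(19 + 72, 13 + 10) = Gamma(91, 23).
Posterior variance = α'/β'² = 91/529.

91/529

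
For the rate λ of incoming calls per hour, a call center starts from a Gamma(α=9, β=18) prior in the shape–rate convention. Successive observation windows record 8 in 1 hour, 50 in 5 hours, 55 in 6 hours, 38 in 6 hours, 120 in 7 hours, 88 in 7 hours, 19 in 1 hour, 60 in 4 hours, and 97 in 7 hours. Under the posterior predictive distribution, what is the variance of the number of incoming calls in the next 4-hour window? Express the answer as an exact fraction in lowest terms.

35904/961

Total count: 8 + 50 + 55 + 38 + 120 + 88 + 19 + 60 + 97 = 535.
Total exposure: 1 + 5 + 6 + 6 + 7 + 7 + 1 + 4 + 7 = 44 hours.
Conjugate update: add total count to the shape and total exposure to the rate, giving Gamma(544, 62).
The posterior predictive for a window of length T is Negative Binomial with variance T·α'·(β'+T)/β'² = 4·544·66/3844 = 35904/961.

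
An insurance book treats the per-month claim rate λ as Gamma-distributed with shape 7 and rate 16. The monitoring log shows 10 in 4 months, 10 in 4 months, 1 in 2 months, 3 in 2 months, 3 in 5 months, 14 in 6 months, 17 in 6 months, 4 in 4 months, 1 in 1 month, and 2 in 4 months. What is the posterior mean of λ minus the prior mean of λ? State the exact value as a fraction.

Total count: 10 + 10 + 1 + 3 + 3 + 14 + 17 + 4 + 1 + 2 = 65.
Total exposure: 4 + 4 + 2 + 2 + 5 + 6 + 6 + 4 + 1 + 4 = 38 months.
The Gamma prior is conjugate for the Poisson rate, so λ | data ~ Gamma(7+65, 16+38) = Gamma(72, 54).
Posterior mean = 72/54 = 4/3; prior mean = 7/16 = 7/16. Difference = 4/3 − 7/16 = 43/48.

43/48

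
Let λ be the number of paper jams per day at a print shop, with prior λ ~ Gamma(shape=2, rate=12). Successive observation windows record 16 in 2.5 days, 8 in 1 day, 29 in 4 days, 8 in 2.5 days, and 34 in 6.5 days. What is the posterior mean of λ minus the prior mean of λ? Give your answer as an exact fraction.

Total count: 16 + 8 + 29 + 8 + 34 = 95.
Total exposure: 2.5 + 1 + 4 + 2.5 + 6.5 = 16.5 days.
Posterior: α' = 2 + 95 = 97, β' = 12 + 16.5 = 57/2.
Posterior mean = 97/(57/2) = 194/57; prior mean = 2/12 = 1/6. Difference = 194/57 − 1/6 = 123/38.

123/38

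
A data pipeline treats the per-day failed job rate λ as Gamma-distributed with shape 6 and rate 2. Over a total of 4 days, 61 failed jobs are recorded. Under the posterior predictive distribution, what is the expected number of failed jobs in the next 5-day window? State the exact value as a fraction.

Total count 61 over total exposure 4 days.
Conjugate update: add total count to the shape and total exposure to the rate, giving Gamma(67, 6).
Predictive mean over a 5-day window = T·E[λ|data] = 5·67/6 = 335/6.

335/6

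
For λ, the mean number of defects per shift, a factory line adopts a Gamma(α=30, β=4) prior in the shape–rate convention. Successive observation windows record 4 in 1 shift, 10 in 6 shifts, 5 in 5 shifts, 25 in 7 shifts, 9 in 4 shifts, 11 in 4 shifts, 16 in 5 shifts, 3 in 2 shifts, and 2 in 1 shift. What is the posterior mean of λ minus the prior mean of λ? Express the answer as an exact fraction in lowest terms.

-355/78

Total count: 4 + 10 + 5 + 25 + 9 + 11 + 16 + 3 + 2 = 85.
Total exposure: 1 + 6 + 5 + 7 + 4 + 4 + 5 + 2 + 1 = 35 shifts.
By Gamma–Poisson conjugacy, the posterior is Gamma(α + Σx, β + Σt) = Gamma(30 + 85, 4 + 35) = Gamma(115, 39).
Posterior mean = 115/39 = 115/39; prior mean = 30/4 = 15/2. Difference = 115/39 − 15/2 = -355/78.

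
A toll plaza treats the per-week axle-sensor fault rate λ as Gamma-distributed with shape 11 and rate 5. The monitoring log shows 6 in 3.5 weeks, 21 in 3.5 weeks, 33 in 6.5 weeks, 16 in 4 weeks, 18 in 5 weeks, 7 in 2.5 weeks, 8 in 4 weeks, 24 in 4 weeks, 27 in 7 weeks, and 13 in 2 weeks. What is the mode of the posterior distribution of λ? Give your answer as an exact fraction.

183/47

Total count: 6 + 21 + 33 + 16 + 18 + 7 + 8 + 24 + 27 + 13 = 173.
Total exposure: 3.5 + 3.5 + 6.5 + 4 + 5 + 2.5 + 4 + 4 + 7 + 2 = 42 weeks.
By Gamma–Poisson conjugacy, the posterior is Gamma(α + Σx, β + Σt) = Gamma(11 + 173, 5 + 42) = Gamma(184, 47).
Posterior mode = (α'−1)/β' = 183/47.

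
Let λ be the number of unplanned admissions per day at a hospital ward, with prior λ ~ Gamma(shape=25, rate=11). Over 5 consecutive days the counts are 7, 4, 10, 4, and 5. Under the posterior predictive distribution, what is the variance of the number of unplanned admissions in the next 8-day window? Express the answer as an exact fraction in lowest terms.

Total count: 7 + 4 + 10 + 4 + 5 = 30.
Total exposure: 5 days.
Conjugate update: add total count to the shape and total exposure to the rate, giving Gamma(55, 16).
The posterior predictive for a window of length T is Negative Binomial with variance T·α'·(β'+T)/β'² = 8·55·24/256 = 165/4.

165/4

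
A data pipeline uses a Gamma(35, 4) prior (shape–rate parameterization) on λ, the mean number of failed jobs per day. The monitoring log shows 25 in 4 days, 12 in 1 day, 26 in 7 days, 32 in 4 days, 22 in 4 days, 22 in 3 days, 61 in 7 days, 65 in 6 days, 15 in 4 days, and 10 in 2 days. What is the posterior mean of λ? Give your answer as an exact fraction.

Total count: 25 + 12 + 26 + 32 + 22 + 22 + 61 + 65 + 15 + 10 = 290.
Total exposure: 4 + 1 + 7 + 4 + 4 + 3 + 7 + 6 + 4 + 2 = 42 days.
Gamma(α, β) with Poisson data over total exposure Σt gives posterior Gamma(α+Σx, β+Σt) = Gamma(325, 46).
Posterior mean = α'/β' = 325/46.

325/46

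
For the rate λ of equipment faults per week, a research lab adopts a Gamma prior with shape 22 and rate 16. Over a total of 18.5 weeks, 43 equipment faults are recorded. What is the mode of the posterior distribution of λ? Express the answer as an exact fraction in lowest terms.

Total count 43 over total exposure 18.5 weeks.
Gamma(α, β) with Poisson data over total exposure Σt gives posterior Gamma(α+Σx, β+Σt) = Gamma(65, 69/2).
Posterior mode = (α'−1)/β' = 64/(69/2) = 128/69.

128/69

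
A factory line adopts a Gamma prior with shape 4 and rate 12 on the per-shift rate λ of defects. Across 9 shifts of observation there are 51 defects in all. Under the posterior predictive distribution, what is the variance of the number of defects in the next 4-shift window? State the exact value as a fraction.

Total count 51 over total exposure 9 shifts.
Posterior: α' = 4 + 51 = 55, β' = 12 + 9 = 21.
The posterior predictive for a window of length T is Negative Binomial with variance T·α'·(β'+T)/β'² = 4·55·25/441 = 5500/441.

5500/441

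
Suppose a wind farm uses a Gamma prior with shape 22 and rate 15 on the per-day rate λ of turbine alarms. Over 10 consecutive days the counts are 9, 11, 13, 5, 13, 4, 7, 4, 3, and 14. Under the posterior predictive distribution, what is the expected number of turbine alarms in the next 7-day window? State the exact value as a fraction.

147/5

Total count: 9 + 11 + 13 + 5 + 13 + 4 + 7 + 4 + 3 + 14 = 83.
Total exposure: 10 days.
Gamma(α, β) with Poisson data over total exposure Σt gives posterior Gamma(α+Σx, β+Σt) = Gamma(105, 25).
Predictive mean over a 7-day window = T·E[λ|data] = 7·105/25 = 147/5.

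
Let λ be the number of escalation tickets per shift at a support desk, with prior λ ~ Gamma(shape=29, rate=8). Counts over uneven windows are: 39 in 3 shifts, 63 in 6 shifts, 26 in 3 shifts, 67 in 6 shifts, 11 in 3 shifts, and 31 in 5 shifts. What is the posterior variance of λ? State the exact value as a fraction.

133/578

Total count: 39 + 63 + 26 + 67 + 11 + 31 = 237.
Total exposure: 3 + 6 + 3 + 6 + 3 + 5 = 26 shifts.
By Gamma–Poisson conjugacy, the posterior is Gamma(α + Σx, β + Σt) = Gamma(29 + 237, 8 + 26) = Gamma(266, 34).
Posterior variance = α'/β'² = 266/1156 = 133/578.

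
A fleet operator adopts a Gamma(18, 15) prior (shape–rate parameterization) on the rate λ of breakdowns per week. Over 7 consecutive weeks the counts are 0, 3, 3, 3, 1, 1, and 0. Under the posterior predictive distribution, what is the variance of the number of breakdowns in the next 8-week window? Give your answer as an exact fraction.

Total count: 0 + 3 + 3 + 3 + 1 + 1 + 0 = 11.
Total exposure: 7 weeks.
The Gamma prior is conjugate for the Poisson rate, so λ | data ~ Gamma(18+11, 15+7) = Gamma(29, 22).
The posterior predictive for a window of length T is Negative Binomial with variance T·α'·(β'+T)/β'² = 8·29·30/484 = 1740/121.

1740/121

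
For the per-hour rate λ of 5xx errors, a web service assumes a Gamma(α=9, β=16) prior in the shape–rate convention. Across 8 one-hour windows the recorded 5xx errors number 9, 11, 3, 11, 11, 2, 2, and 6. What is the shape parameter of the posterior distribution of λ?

64

Total count: 9 + 11 + 3 + 11 + 11 + 2 + 2 + 6 = 55.
Total exposure: 8 hours.
Gamma(α, β) with Poisson data over total exposure Σt gives posterior Gamma(α+Σx, β+Σt) = Gamma(64, 24).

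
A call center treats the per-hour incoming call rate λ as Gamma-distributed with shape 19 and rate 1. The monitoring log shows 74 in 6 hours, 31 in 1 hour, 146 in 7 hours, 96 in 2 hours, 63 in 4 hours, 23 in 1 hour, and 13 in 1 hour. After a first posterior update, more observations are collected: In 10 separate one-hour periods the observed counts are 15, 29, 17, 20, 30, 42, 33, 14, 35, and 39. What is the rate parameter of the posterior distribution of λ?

33

Total count: 74 + 31 + 146 + 96 + 63 + 23 + 13 = 446.
Total exposure: 6 + 1 + 7 + 2 + 4 + 1 + 1 = 22 hours.
After the first batch: Gamma(19 + 446, 1 + 22) = Gamma(465, 23).
Total count: 15 + 29 + 17 + 20 + 30 + 42 + 33 + 14 + 35 + 39 = 274.
Total exposure: 10 hours.
After the second batch: Gamma(465 + 274, 23 + 10) = Gamma(739, 33).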